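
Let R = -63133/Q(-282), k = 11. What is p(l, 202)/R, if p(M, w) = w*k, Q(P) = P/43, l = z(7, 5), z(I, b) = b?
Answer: 626604/2714719 ≈ 0.23082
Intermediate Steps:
l = 5
Q(P) = P/43 (Q(P) = P*(1/43) = P/43)
p(M, w) = 11*w (p(M, w) = w*11 = 11*w)
R = 2714719/282 (R = -63133/((1/43)*(-282)) = -63133/(-282/43) = -63133*(-43/282) = 2714719/282 ≈ 9626.7)
p(l, 202)/R = (11*202)/(2714719/282) = 2222*(282/2714719) = 626604/2714719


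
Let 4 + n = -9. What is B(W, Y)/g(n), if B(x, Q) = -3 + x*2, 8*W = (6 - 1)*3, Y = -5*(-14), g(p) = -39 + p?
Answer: -3/208 ≈ -0.014423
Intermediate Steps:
n = -13 (n = -4 - 9 = -13)
Y = 70
W = 15/8 (W = ((6 - 1)*3)/8 = (5*3)/8 = (⅛)*15 = 15/8 ≈ 1.8750)
B(x, Q) = -3 + 2*x
B(W, Y)/g(n) = (-3 + 2*(15/8))/(-39 - 13) = (-3 + 15/4)/(-52) = (¾)*(-1/52) = -3/208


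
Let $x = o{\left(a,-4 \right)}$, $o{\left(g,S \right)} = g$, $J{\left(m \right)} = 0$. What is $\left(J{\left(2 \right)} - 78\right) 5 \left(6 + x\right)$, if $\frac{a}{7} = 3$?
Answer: $-10530$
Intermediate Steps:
$a = 21$ ($a = 7 \cdot 3 = 21$)
$x = 21$
$\left(J{\left(2 \right)} - 78\right) 5 \left(6 + x\right) = \left(0 - 78\right) 5 \left(6 + 21\right) = - 78 \cdot 5 \cdot 27 = \left(-78\right) 135 = -10530$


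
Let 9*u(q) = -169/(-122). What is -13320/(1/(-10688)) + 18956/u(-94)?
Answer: 24080356728/169 ≈ 1.4249e+8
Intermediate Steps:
u(q) = 169/1098 (u(q) = (-169/(-122))/9 = (-169*(-1/122))/9 = (⅑)*(169/122) = 169/1098)
-13320/(1/(-10688)) + 18956/u(-94) = -13320/(1/(-10688)) + 18956/(169/1098) = -13320/(-1/10688) + 18956*(1098/169) = -13320*(-10688) + 20813688/169 = 142364160 + 20813688/169 = 24080356728/169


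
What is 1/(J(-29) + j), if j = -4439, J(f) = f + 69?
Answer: -1/4399 ≈ -0.00022732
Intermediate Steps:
J(f) = 69 + f
1/(J(-29) + j) = 1/((69 - 29) - 4439) = 1/(40 - 4439) = 1/(-4399) = -1/4399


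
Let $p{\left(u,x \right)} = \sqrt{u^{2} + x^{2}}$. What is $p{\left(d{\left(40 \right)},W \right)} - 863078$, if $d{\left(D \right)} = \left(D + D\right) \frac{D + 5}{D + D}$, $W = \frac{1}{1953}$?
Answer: $-863078 + \frac{\sqrt{7723773226}}{1953} \approx -8.6303 \cdot 10^{5}$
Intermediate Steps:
$W = \frac{1}{1953} \approx 0.00051203$
$d{\left(D \right)} = 5 + D$ ($d{\left(D \right)} = 2 D \frac{5 + D}{2 D} = 5 + D$)
$p{\left(d{\left(40 \right)},W \right)} - 863078 = \sqrt{\left(5 + 40\right)^{2} + \left(\frac{1}{1953}\right)^{2}} - 863078 = \sqrt{45^{2} + \frac{1}{3814209}} - 863078 = \sqrt{2025 + \frac{1}{3814209}} - 863078 = \sqrt{\frac{7723773226}{3814209}} - 863078 = \frac{\sqrt{7723773226}}{1953} - 863078 = -863078 + \frac{\sqrt{7723773226}}{1953}$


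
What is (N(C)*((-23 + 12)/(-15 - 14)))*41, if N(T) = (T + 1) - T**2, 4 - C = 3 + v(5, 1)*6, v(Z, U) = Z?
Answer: -391919/29 ≈ -13514.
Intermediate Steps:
C = -29 (C = 4 - (3 + 5*6) = 4 - (3 + 30) = 4 - 1*33 = 4 - 33 = -29)
N(T) = 1 + T - T**2 (N(T) = (1 + T) - T**2 = 1 + T - T**2)
(N(C)*((-23 + 12)/(-15 - 14)))*41 = ((1 - 29 - 1*(-29)**2)*((-23 + 12)/(-15 - 14)))*41 = ((1 - 29 - 1*841)*(-11/(-29)))*41 = ((1 - 29 - 841)*(-11*(-1/29)))*41 = -869*11/29*41 = -9559/29*41 = -391919/29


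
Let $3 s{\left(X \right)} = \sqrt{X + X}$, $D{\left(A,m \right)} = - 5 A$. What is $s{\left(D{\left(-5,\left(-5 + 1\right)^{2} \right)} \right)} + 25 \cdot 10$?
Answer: $250 + \frac{5 \sqrt{2}}{3} \approx 252.36$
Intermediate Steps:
$s{\left(X \right)} = \frac{\sqrt{2} \sqrt{X}}{3}$ ($s{\left(X \right)} = \frac{\sqrt{X + X}}{3} = \frac{\sqrt{2 X}}{3} = \frac{\sqrt{2} \sqrt{X}}{3}$)
$s{\left(D{\left(-5,\left(-5 + 1\right)^{2} \right)} \right)} + 25 \cdot 10 = \frac{\sqrt{2} \sqrt{\left(-5\right) \left(-5\right)}}{3} + 25 \cdot 10 = \frac{\sqrt{2} \sqrt{25}}{3} + 250 = \frac{1}{3} \sqrt{2} \cdot 5 + 250 = \frac{5 \sqrt{2}}{3} + 250 = 250 + \frac{5 \sqrt{2}}{3}$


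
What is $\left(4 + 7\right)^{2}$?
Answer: $121$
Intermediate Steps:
$\left(4 + 7\right)^{2} = 11^{2} = 121$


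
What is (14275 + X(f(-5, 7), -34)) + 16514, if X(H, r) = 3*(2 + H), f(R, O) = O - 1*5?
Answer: 30801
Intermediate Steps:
f(R, O) = -5 + O (f(R, O) = O - 5 = -5 + O)
X(H, r) = 6 + 3*H
(14275 + X(f(-5, 7), -34)) + 16514 = (14275 + (6 + 3*(-5 + 7))) + 16514 = (14275 + (6 + 3*2)) + 16514 = (14275 + (6 + 6)) + 16514 = (14275 + 12) + 16514 = 14287 + 16514 = 30801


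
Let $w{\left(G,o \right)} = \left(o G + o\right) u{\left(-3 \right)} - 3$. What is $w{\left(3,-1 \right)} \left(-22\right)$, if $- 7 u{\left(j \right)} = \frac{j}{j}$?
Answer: $\frac{374}{7} \approx 53.429$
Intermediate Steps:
$u{\left(j \right)} = - \frac{1}{7}$ ($u{\left(j \right)} = - \frac{j \frac{1}{j}}{7} = \left(- \frac{1}{7}\right) 1 = - \frac{1}{7}$)
$w{\left(G,o \right)} = -3 - \frac{o}{7} - \frac{G o}{7}$ ($w{\left(G,o \right)} = \left(o G + o\right) \left(- \frac{1}{7}\right) - 3 = \left(G o + o\right) \left(- \frac{1}{7}\right) - 3 = \left(o + G o\right) \left(- \frac{1}{7}\right) - 3 = \left(- \frac{o}{7} - \frac{G o}{7}\right) - 3 = -3 - \frac{o}{7} - \frac{G o}{7}$)
$w{\left(3,-1 \right)} \left(-22\right) = \left(-3 - - \frac{1}{7} - \frac{3}{7} \left(-1\right)\right) \left(-22\right) = \left(-3 + \frac{1}{7} + \frac{3}{7}\right) \left(-22\right) = \left(- \frac{17}{7}\right) \left(-22\right) = \frac{374}{7}$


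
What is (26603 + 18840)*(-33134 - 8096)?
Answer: -1873614890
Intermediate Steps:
(26603 + 18840)*(-33134 - 8096) = 45443*(-41230) = -1873614890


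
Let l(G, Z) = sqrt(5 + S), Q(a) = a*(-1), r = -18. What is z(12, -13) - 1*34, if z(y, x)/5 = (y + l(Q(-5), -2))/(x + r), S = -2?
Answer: -1114/31 - 5*sqrt(3)/31 ≈ -36.215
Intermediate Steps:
Q(a) = -a
l(G, Z) = sqrt(3) (l(G, Z) = sqrt(5 - 2) = sqrt(3))
z(y, x) = 5*(y + sqrt(3))/(-18 + x) (z(y, x) = 5*((y + sqrt(3))/(x - 18)) = 5*((y + sqrt(3))/(-18 + x)) = 5*(y + sqrt(3))/(-18 + x))
z(12, -13) - 1*34 = 5*(12 + sqrt(3))/(-18 - 13) - 1*34 = 5*(12 + sqrt(3))/(-31) - 34 = 5*(-1/31)*(12 + sqrt(3)) - 34 = (-60/31 - 5*sqrt(3)/31) - 34 = -1114/31 - 5*sqrt(3)/31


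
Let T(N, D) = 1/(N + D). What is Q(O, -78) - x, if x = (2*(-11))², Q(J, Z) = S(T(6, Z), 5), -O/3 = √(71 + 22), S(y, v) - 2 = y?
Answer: -34705/72 ≈ -482.01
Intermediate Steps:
T(N, D) = 1/(D + N)
S(y, v) = 2 + y
O = -3*√93 (O = -3*√(71 + 22) = -3*√93 ≈ -28.931)
Q(J, Z) = 2 + 1/(6 + Z) (Q(J, Z) = 2 + 1/(Z + 6) = 2 + 1/(6 + Z))
x = 484 (x = (-22)² = 484)
Q(O, -78) - x = (13 + 2*(-78))/(6 - 78) - 1*484 = (13 - 156)/(-72) - 484 = -1/72*(-143) - 484 = 143/72 - 484 = -34705/72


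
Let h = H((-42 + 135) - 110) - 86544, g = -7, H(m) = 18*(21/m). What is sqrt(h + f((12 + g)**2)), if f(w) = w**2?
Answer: I*sqrt(24837017)/17 ≈ 293.16*I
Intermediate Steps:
H(m) = 378/m
h = -1471626/17 (h = 378/((-42 + 135) - 110) - 86544 = 378/(93 - 110) - 86544 = 378/(-17) - 86544 = 378*(-1/17) - 86544 = -378/17 - 86544 = -1471626/17 ≈ -86566.)
sqrt(h + f((12 + g)**2)) = sqrt(-1471626/17 + ((12 - 7)**2)**2) = sqrt(-1471626/17 + (5**2)**2) = sqrt(-1471626/17 + 25**2) = sqrt(-1471626/17 + 625) = sqrt(-1461001/17) = I*sqrt(24837017)/17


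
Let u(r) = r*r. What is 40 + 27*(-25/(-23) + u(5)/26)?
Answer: 56995/598 ≈ 95.309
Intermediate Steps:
u(r) = r²
40 + 27*(-25/(-23) + u(5)/26) = 40 + 27*(-25/(-23) + 5²/26) = 40 + 27*(-25*(-1/23) + 25*(1/26)) = 40 + 27*(25/23 + 25/26) = 40 + 27*(1225/598) = 40 + 33075/598 = 56995/598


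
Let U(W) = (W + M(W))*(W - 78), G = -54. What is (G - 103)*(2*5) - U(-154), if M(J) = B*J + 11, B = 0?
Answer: -34746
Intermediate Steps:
M(J) = 11 (M(J) = 0*J + 11 = 0 + 11 = 11)
U(W) = (-78 + W)*(11 + W) (U(W) = (W + 11)*(W - 78) = (11 + W)*(-78 + W) = (-78 + W)*(11 + W))
(G - 103)*(2*5) - U(-154) = (-54 - 103)*(2*5) - (-858 + (-154)² - 67*(-154)) = -157*10 - (-858 + 23716 + 10318) = -1570 - 1*33176 = -1570 - 33176 = -34746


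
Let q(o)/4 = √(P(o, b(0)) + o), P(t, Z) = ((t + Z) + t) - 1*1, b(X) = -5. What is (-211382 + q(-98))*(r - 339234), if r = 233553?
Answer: 22339061142 - 4227240*I*√3 ≈ 2.2339e+10 - 7.3218e+6*I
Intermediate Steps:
P(t, Z) = -1 + Z + 2*t (P(t, Z) = ((Z + t) + t) - 1 = (Z + 2*t) - 1 = -1 + Z + 2*t)
q(o) = 4*√(-6 + 3*o) (q(o) = 4*√((-1 - 5 + 2*o) + o) = 4*√((-6 + 2*o) + o) = 4*√(-6 + 3*o))
(-211382 + q(-98))*(r - 339234) = (-211382 + 4*√(-6 + 3*(-98)))*(233553 - 339234) = (-211382 + 4*√(-6 - 294))*(-105681) = (-211382 + 4*√(-300))*(-105681) = (-211382 + 4*(10*I*√3))*(-105681) = (-211382 + 40*I*√3)*(-105681) = 22339061142 - 4227240*I*√3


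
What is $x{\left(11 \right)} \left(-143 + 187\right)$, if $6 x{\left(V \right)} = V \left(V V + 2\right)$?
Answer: $9922$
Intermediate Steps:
$x{\left(V \right)} = \frac{V \left(2 + V^{2}\right)}{6}$ ($x{\left(V \right)} = \frac{V \left(V V + 2\right)}{6} = \frac{V \left(V^{2} + 2\right)}{6} = \frac{V \left(2 + V^{2}\right)}{6}$)
$x{\left(11 \right)} \left(-143 + 187\right) = \frac{1}{6} \cdot 11 \left(2 + 11^{2}\right) \left(-143 + 187\right) = \frac{1}{6} \cdot 11 \left(2 + 121\right) 44 = \frac{1}{6} \cdot 11 \cdot 123 \cdot 44 = \frac{451}{2} \cdot 44 = 9922$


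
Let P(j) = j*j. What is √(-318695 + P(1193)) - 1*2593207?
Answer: -2593207 + √1104554 ≈ -2.5922e+6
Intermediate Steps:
P(j) = j²
√(-318695 + P(1193)) - 1*2593207 = √(-318695 + 1193²) - 1*2593207 = √(-318695 + 1423249) - 2593207 = √1104554 - 2593207 = -2593207 + √1104554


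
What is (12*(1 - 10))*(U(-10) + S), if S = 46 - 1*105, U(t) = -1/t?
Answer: 31806/5 ≈ 6361.2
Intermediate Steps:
S = -59 (S = 46 - 105 = -59)
(12*(1 - 10))*(U(-10) + S) = (12*(1 - 10))*(-1/(-10) - 59) = (12*(-9))*(-1*(-⅒) - 59) = -108*(⅒ - 59) = -108*(-589/10) = 31806/5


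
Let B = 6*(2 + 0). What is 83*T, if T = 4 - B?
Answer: -664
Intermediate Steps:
B = 12 (B = 6*2 = 12)
T = -8 (T = 4 - 1*12 = 4 - 12 = -8)
83*T = 83*(-8) = -664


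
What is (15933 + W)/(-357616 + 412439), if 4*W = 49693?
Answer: 113425/219292 ≈ 0.51723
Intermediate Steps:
W = 49693/4 (W = (¼)*49693 = 49693/4 ≈ 12423.)
(15933 + W)/(-357616 + 412439) = (15933 + 49693/4)/(-357616 + 412439) = (113425/4)/54823 = (113425/4)*(1/54823) = 113425/219292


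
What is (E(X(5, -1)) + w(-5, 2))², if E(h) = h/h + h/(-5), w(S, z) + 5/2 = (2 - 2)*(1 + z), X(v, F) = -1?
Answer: 169/100 ≈ 1.6900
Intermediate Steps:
w(S, z) = -5/2 (w(S, z) = -5/2 + (2 - 2)*(1 + z) = -5/2 + 0*(1 + z) = -5/2 + 0 = -5/2)
E(h) = 1 - h/5 (E(h) = 1 + h*(-⅕) = 1 - h/5)
(E(X(5, -1)) + w(-5, 2))² = ((1 - ⅕*(-1)) - 5/2)² = ((1 + ⅕) - 5/2)² = (6/5 - 5/2)² = (-13/10)² = 169/100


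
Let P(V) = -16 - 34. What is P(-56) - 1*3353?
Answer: -3403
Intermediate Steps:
P(V) = -50
P(-56) - 1*3353 = -50 - 1*3353 = -50 - 3353 = -3403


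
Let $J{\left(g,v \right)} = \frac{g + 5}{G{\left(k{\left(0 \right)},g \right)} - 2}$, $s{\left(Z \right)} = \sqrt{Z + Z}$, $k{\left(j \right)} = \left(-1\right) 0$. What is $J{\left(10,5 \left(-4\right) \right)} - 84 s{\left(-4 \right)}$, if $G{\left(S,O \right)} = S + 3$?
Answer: $15 - 168 i \sqrt{2} \approx 15.0 - 237.59 i$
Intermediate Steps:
$k{\left(j \right)} = 0$
$G{\left(S,O \right)} = 3 + S$
$s{\left(Z \right)} = \sqrt{2} \sqrt{Z}$ ($s{\left(Z \right)} = \sqrt{2 Z} = \sqrt{2} \sqrt{Z}$)
$J{\left(g,v \right)} = 5 + g$ ($J{\left(g,v \right)} = \frac{g + 5}{\left(3 + 0\right) - 2} = \frac{5 + g}{3 - 2} = \frac{5 + g}{1} = \left(5 + g\right) 1 = 5 + g$)
$J{\left(10,5 \left(-4\right) \right)} - 84 s{\left(-4 \right)} = \left(5 + 10\right) - 84 \sqrt{2} \sqrt{-4} = 15 - 84 \sqrt{2} \cdot 2 i = 15 - 84 \cdot 2 i \sqrt{2} = 15 - 168 i \sqrt{2}$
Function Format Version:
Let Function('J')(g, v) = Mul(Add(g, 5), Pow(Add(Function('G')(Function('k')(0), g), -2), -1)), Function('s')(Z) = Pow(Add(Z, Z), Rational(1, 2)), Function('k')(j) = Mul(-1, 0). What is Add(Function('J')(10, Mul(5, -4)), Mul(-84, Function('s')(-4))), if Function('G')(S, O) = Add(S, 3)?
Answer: Add(15, Mul(-168, I, Pow(2, Rational(1, 2)))) ≈ Add(15.000, Mul(-237.59, I))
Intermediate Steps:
Function('k')(j) = 0
Function('G')(S, O) = Add(3, S)
Function('s')(Z) = Mul(Pow(2, Rational(1, 2)), Pow(Z, Rational(1, 2))) (Function('s')(Z) = Pow(Mul(2, Z), Rational(1, 2)) = Mul(Pow(2, Rational(1, 2)), Pow(Z, Rational(1, 2))))
Function('J')(g, v) = Add(5, g) (Function('J')(g, v) = Mul(Add(g, 5), Pow(Add(Add(3, 0), -2), -1)) = Mul(Add(5, g), Pow(Add(3, -2), -1)) = Mul(Add(5, g), Pow(1, -1)) = Mul(Add(5, g), 1) = Add(5, g))
Add(Function('J')(10, Mul(5, -4)), Mul(-84, Function('s')(-4))) = Add(Add(5, 10), Mul(-84, Mul(Pow(2, Rational(1, 2)), Pow(-4, Rational(1, 2))))) = Add(15, Mul(-84, Mul(Pow(2, Rational(1, 2)), Mul(2, I)))) = Add(15, Mul(-84, Mul(2, I, Pow(2, Rational(1, 2))))) = Add(15, Mul(-168, I, Pow(2, Rational(1, 2))))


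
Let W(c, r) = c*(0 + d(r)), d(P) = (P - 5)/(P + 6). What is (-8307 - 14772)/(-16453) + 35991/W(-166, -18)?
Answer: -3508901727/31408777 ≈ -111.72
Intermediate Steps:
d(P) = (-5 + P)/(6 + P)
W(c, r) = c*(-5 + r)/(6 + r) (W(c, r) = c*(0 + (-5 + r)/(6 + r)) = c*((-5 + r)/(6 + r)) = c*(-5 + r)/(6 + r))
(-8307 - 14772)/(-16453) + 35991/W(-166, -18) = (-8307 - 14772)/(-16453) + 35991/((-166*(-5 - 18)/(6 - 18))) = -23079*(-1/16453) + 35991/((-166*(-23)/(-12))) = 23079/16453 + 35991/((-166*(-1/12)*(-23))) = 23079/16453 + 35991/(-1909/6) = 23079/16453 + 35991*(-6/1909) = 23079/16453 - 215946/1909 = -3508901727/31408777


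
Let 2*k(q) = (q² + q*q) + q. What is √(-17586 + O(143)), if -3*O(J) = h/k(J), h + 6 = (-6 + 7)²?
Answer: 2*I*√66647744003841/123123 ≈ 132.61*I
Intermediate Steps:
h = -5 (h = -6 + (-6 + 7)² = -6 + 1² = -6 + 1 = -5)
k(q) = q² + q/2 (k(q) = ((q² + q*q) + q)/2 = ((q² + q²) + q)/2 = (2*q² + q)/2 = (q + 2*q²)/2 = q² + q/2)
O(J) = 5/(3*J*(½ + J)) (O(J) = -(-5)/(3*(J*(½ + J))) = -(-5)*1/(J*(½ + J))/3 = -(-5)/(3*J*(½ + J)) = 5/(3*J*(½ + J)))
√(-17586 + O(143)) = √(-17586 + (10/3)/(143*(1 + 2*143))) = √(-17586 + (10/3)*(1/143)/(1 + 286)) = √(-17586 + (10/3)*(1/143)/287) = √(-17586 + (10/3)*(1/143)*(1/287)) = √(-17586 + 10/123123) = √(-2165241068/123123) = 2*I*√66647744003841/123123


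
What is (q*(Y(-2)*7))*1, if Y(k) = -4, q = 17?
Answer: -476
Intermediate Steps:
(q*(Y(-2)*7))*1 = (17*(-4*7))*1 = (17*(-28))*1 = -476*1 = -476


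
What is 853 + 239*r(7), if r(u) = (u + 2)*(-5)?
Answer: -9902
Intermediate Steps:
r(u) = -10 - 5*u (r(u) = (2 + u)*(-5) = -10 - 5*u)
853 + 239*r(7) = 853 + 239*(-10 - 5*7) = 853 + 239*(-10 - 35) = 853 + 239*(-45) = 853 - 10755 = -9902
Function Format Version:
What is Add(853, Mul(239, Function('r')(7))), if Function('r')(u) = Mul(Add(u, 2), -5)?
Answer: -9902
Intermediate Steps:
Function('r')(u) = Add(-10, Mul(-5, u)) (Function('r')(u) = Mul(Add(2, u), -5) = Add(-10, Mul(-5, u)))
Add(853, Mul(239, Function('r')(7))) = Add(853, Mul(239, Add(-10, Mul(-5, 7)))) = Add(853, Mul(239, Add(-10, -35))) = Add(853, Mul(239, -45)) = Add(853, -10755) = -9902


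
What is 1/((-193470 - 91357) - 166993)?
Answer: -1/451820 ≈ -2.2133e-6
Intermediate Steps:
1/((-193470 - 91357) - 166993) = 1/(-284827 - 166993) = 1/(-451820) = -1/451820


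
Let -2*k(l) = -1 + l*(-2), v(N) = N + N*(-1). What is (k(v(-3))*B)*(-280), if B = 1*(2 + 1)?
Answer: -420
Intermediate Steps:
v(N) = 0 (v(N) = N - N = 0)
k(l) = ½ + l (k(l) = -(-1 + l*(-2))/2 = -(-1 - 2*l)/2 = ½ + l)
B = 3 (B = 1*3 = 3)
(k(v(-3))*B)*(-280) = ((½ + 0)*3)*(-280) = ((½)*3)*(-280) = (3/2)*(-280) = -420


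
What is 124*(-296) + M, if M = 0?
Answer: -36704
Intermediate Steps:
124*(-296) + M = 124*(-296) + 0 = -36704 + 0 = -36704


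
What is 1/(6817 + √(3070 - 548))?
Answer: 6817/46468967 - √2522/46468967 ≈ 0.00014562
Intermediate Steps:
1/(6817 + √(3070 - 548)) = 1/(6817 + √2522)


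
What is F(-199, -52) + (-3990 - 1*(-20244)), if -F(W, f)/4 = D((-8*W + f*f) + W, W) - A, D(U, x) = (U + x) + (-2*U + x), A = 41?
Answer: 34398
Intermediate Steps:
D(U, x) = -U + 2*x (D(U, x) = (U + x) + (x - 2*U) = -U + 2*x)
F(W, f) = 164 - 36*W + 4*f**2 (F(W, f) = -4*((-((-8*W + f*f) + W) + 2*W) - 1*41) = -4*((-((-8*W + f**2) + W) + 2*W) - 41) = -4*((-((f**2 - 8*W) + W) + 2*W) - 41) = -4*((-(f**2 - 7*W) + 2*W) - 41) = -4*(((-f**2 + 7*W) + 2*W) - 41) = -4*((-f**2 + 9*W) - 41) = -4*(-41 - f**2 + 9*W) = 164 - 36*W + 4*f**2)
F(-199, -52) + (-3990 - 1*(-20244)) = (164 - 36*(-199) + 4*(-52)**2) + (-3990 - 1*(-20244)) = (164 + 7164 + 4*2704) + (-3990 + 20244) = (164 + 7164 + 10816) + 16254 = 18144 + 16254 = 34398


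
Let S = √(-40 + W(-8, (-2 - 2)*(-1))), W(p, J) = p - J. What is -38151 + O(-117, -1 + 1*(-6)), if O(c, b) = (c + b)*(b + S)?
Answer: -37283 - 248*I*√13 ≈ -37283.0 - 894.18*I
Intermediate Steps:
S = 2*I*√13 (S = √(-40 + (-8 - (-2 - 2)*(-1))) = √(-40 + (-8 - (-4)*(-1))) = √(-40 + (-8 - 1*4)) = √(-40 + (-8 - 4)) = √(-40 - 12) = √(-52) = 2*I*√13 ≈ 7.2111*I)
O(c, b) = (b + c)*(b + 2*I*√13) (O(c, b) = (c + b)*(b + 2*I*√13) = (b + c)*(b + 2*I*√13))
-38151 + O(-117, -1 + 1*(-6)) = -38151 + ((-1 + 1*(-6))² + (-1 + 1*(-6))*(-117) + 2*I*(-1 + 1*(-6))*√13 + 2*I*(-117)*√13) = -38151 + ((-1 - 6)² + (-1 - 6)*(-117) + 2*I*(-1 - 6)*√13 - 234*I*√13) = -38151 + ((-7)² - 7*(-117) + 2*I*(-7)*√13 - 234*I*√13) = -38151 + (49 + 819 - 14*I*√13 - 234*I*√13) = -38151 + (868 - 248*I*√13) = -37283 - 248*I*√13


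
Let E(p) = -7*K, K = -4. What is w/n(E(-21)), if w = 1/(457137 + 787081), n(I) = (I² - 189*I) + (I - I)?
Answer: -1/5608934744 ≈ -1.7829e-10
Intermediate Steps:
E(p) = 28 (E(p) = -7*(-4) = 28)
n(I) = I² - 189*I (n(I) = (I² - 189*I) + 0 = I² - 189*I)
w = 1/1244218 ≈ 8.0372e-7
w/n(E(-21)) = 1/(1244218*((28*(-189 + 28)))) = 1/(1244218*((28*(-161)))) = (1/1244218)/(-4508) = (1/1244218)*(-1/4508) = -1/5608934744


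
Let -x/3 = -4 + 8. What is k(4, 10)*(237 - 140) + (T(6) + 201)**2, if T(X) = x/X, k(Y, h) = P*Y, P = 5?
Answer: 41541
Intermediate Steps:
k(Y, h) = 5*Y
x = -12 (x = -3*(-4 + 8) = -3*4 = -12)
T(X) = -12/X
k(4, 10)*(237 - 140) + (T(6) + 201)**2 = (5*4)*(237 - 140) + (-12/6 + 201)**2 = 20*97 + (-12*1/6 + 201)**2 = 1940 + (-2 + 201)**2 = 1940 + 199**2 = 1940 + 39601 = 41541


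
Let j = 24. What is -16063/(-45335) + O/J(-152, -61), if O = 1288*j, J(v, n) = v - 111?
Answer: -1397170951/11923105 ≈ -117.18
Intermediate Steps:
J(v, n) = -111 + v
O = 30912 (O = 1288*24 = 30912)
-16063/(-45335) + O/J(-152, -61) = -16063/(-45335) + 30912/(-111 - 152) = -16063*(-1/45335) + 30912/(-263) = 16063/45335 + 30912*(-1/263) = 16063/45335 - 30912/263 = -1397170951/11923105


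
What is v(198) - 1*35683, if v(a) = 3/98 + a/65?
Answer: -227281111/6370 ≈ -35680.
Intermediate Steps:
v(a) = 3/98 + a/65 (v(a) = 3*(1/98) + a*(1/65) = 3/98 + a/65)
v(198) - 1*35683 = (3/98 + (1/65)*198) - 1*35683 = (3/98 + 198/65) - 35683 = 19599/6370 - 35683 = -227281111/6370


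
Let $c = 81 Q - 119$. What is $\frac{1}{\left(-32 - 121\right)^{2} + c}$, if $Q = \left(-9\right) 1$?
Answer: $\frac{1}{22561} \approx 4.4324 \cdot 10^{-5}$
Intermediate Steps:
$Q = -9$
$c = -848$ ($c = 81 \left(-9\right) - 119 = -729 - 119 = -848$)
$\frac{1}{\left(-32 - 121\right)^{2} + c} = \frac{1}{\left(-32 - 121\right)^{2} - 848} = \frac{1}{\left(-153\right)^{2} - 848} = \frac{1}{23409 - 848} = \frac{1}{22561}$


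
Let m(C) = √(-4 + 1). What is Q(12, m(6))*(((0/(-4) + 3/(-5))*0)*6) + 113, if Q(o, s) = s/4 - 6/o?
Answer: 113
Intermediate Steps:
m(C) = I*√3 (m(C) = √(-3) = I*√3)
Q(o, s) = -6/o + s/4 (Q(o, s) = s*(¼) - 6/o = s/4 - 6/o = -6/o + s/4)
Q(12, m(6))*(((0/(-4) + 3/(-5))*0)*6) + 113 = (-6/12 + (I*√3)/4)*(((0/(-4) + 3/(-5))*0)*6) + 113 = (-6*1/12 + I*√3/4)*(((0*(-¼) + 3*(-⅕))*0)*6) + 113 = (-½ + I*√3/4)*(((0 - ⅗)*0)*6) + 113 = (-½ + I*√3/4)*(-⅗*0*6) + 113 = (-½ + I*√3/4)*(0*6) + 113 = (-½ + I*√3/4)*0 + 113 = 0 + 113 = 113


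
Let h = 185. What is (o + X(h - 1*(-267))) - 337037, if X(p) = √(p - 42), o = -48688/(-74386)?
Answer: -12535392797/37193 + √410 ≈ -3.3702e+5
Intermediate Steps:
o = 24344/37193 (o = -48688*(-1/74386) = 24344/37193 ≈ 0.65453)
X(p) = √(-42 + p)
(o + X(h - 1*(-267))) - 337037 = (24344/37193 + √(-42 + (185 - 1*(-267)))) - 337037 = (24344/37193 + √(-42 + (185 + 267))) - 337037 = (24344/37193 + √(-42 + 452)) - 337037 = (24344/37193 + √410) - 337037 = -12535392797/37193 + √410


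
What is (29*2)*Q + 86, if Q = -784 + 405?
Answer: -21896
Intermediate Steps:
Q = -379
(29*2)*Q + 86 = (29*2)*(-379) + 86 = 58*(-379) + 86 = -21982 + 86 = -21896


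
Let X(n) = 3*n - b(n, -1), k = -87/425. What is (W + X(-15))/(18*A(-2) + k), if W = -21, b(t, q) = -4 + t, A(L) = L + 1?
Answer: 19975/7737 ≈ 2.5817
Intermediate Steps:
A(L) = 1 + L
k = -87/425 (k = -87*1/425 = -87/425 ≈ -0.20471)
X(n) = 4 + 2*n (X(n) = 3*n - (-4 + n) = 3*n + (4 - n) = 4 + 2*n)
(W + X(-15))/(18*A(-2) + k) = (-21 + (4 + 2*(-15)))/(18*(1 - 2) - 87/425) = (-21 + (4 - 30))/(18*(-1) - 87/425) = (-21 - 26)/(-18 - 87/425) = -47/(-7737/425) = -47*(-425/7737) = 19975/7737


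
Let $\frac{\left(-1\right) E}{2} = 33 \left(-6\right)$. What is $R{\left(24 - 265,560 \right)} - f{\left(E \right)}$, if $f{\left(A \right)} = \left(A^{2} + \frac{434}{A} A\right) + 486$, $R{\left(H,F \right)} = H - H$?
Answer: $-157736$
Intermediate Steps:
$E = 396$ ($E = - 2 \cdot 33 \left(-6\right) = \left(-2\right) \left(-198\right) = 396$)
$R{\left(H,F \right)} = 0$
$f{\left(A \right)} = 920 + A^{2}$ ($f{\left(A \right)} = \left(A^{2} + 434\right) + 486 = \left(434 + A^{2}\right) + 486 = 920 + A^{2}$)
$R{\left(24 - 265,560 \right)} - f{\left(E \right)} = 0 - \left(920 + 396^{2}\right) = 0 - \left(920 + 156816\right) = 0 - 157736 = -157736$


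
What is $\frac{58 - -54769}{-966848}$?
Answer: $- \frac{54827}{966848} \approx -0.056707$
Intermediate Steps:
$\frac{58 - -54769}{-966848} = \left(58 + 54769\right) \left(- \frac{1}{966848}\right) = 54827 \left(- \frac{1}{966848}\right) = - \frac{54827}{966848}$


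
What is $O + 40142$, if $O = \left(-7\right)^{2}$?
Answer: $40191$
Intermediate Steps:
$O = 49$
$O + 40142 = 49 + 40142 = 40191$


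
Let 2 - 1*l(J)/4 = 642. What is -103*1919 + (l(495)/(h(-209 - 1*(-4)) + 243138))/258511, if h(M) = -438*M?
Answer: -132902019198947/672387111 ≈ -1.9766e+5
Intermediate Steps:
l(J) = -2560 (l(J) = 8 - 4*642 = 8 - 2568 = -2560)
-103*1919 + (l(495)/(h(-209 - 1*(-4)) + 243138))/258511 = -103*1919 - 2560/(-438*(-209 - 1*(-4)) + 243138)/258511 = -197657 - 2560/(-438*(-209 + 4) + 243138)*(1/258511) = -197657 - 2560/(-438*(-205) + 243138)*(1/258511) = -197657 - 2560/(89790 + 243138)*(1/258511) = -197657 - 2560/332928*(1/258511) = -197657 - 2560*1/332928*(1/258511) = -197657 - 20/2601*1/258511 = -197657 - 20/672387111 = -132902019198947/672387111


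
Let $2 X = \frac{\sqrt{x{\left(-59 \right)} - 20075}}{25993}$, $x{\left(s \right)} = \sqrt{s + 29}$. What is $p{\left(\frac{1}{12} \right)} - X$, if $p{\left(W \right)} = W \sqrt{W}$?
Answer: $- \frac{\sqrt{-20075 + i \sqrt{30}}}{51986} + \frac{\sqrt{3}}{72} \approx 0.024056 - 0.0027255 i$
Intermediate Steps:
$x{\left(s \right)} = \sqrt{29 + s}$
$p{\left(W \right)} = W^{\frac{3}{2}}$
$X = \frac{\sqrt{-20075 + i \sqrt{30}}}{51986}$ ($X = \frac{\sqrt{\sqrt{29 - 59} - 20075} \cdot \frac{1}{25993}}{2} = \frac{\sqrt{\sqrt{-30} - 20075} \cdot \frac{1}{25993}}{2} = \frac{\sqrt{i \sqrt{30} - 20075} \cdot \frac{1}{25993}}{2} = \frac{\sqrt{-20075 + i \sqrt{30}} \cdot \frac{1}{25993}}{2} = \frac{\frac{1}{25993} \sqrt{-20075 + i \sqrt{30}}}{2} = \frac{\sqrt{-20075 + i \sqrt{30}}}{51986} \approx 3.7181 \cdot 10^{-7} + 0.0027255 i$)
$p{\left(\frac{1}{12} \right)} - X = \left(\frac{1}{12}\right)^{\frac{3}{2}} - \frac{\sqrt{-20075 + i \sqrt{30}}}{51986} = \frac{\sqrt{3}}{72} - \frac{\sqrt{-20075 + i \sqrt{30}}}{51986} = - \frac{\sqrt{-20075 + i \sqrt{30}}}{51986} + \frac{\sqrt{3}}{72}$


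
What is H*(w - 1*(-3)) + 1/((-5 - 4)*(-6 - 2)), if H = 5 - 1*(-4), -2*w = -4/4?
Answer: 2269/72 ≈ 31.514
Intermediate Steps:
w = 1/2 (w = -(-2)/4 = -1/2*(-1) = 1/2 ≈ 0.50000)
H = 9 (H = 5 + 4 = 9)
H*(w - 1*(-3)) + 1/((-5 - 4)*(-6 - 2)) = 9*(1/2 - 1*(-3)) + 1/((-5 - 4)*(-6 - 2)) = 9*(1/2 + 3) + 1/(-9*(-8)) = 9*(7/2) + 1/72 = 63/2 + 1/72 = 2269/72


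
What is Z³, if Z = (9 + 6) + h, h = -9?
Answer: 216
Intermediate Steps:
Z = 6 (Z = (9 + 6) - 9 = 15 - 9 = 6)
Z³ = 6³ = 216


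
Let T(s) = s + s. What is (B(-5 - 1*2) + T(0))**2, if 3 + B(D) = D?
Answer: 100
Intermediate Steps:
T(s) = 2*s
B(D) = -3 + D
(B(-5 - 1*2) + T(0))**2 = ((-3 + (-5 - 1*2)) + 2*0)**2 = ((-3 + (-5 - 2)) + 0)**2 = ((-3 - 7) + 0)**2 = (-10 + 0)**2 = (-10)**2 = 100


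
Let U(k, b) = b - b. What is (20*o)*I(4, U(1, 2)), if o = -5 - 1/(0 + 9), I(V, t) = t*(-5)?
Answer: 0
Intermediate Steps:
U(k, b) = 0
I(V, t) = -5*t
o = -46/9 (o = -5 - 1/9 = -46/9 ≈ -5.1111)
(20*o)*I(4, U(1, 2)) = (20*(-46/9))*(-5*0) = -920/9*0 = 0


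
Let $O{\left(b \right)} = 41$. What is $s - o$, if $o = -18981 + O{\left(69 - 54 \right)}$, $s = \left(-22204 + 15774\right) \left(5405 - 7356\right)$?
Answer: $12563870$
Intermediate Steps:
$s = 12544930$ ($s = \left(-6430\right) \left(-1951\right) = 12544930$)
$o = -18940$ ($o = -18981 + 41 = -18940$)
$s - o = 12544930 - -18940 = 12544930 + 18940 = 12563870$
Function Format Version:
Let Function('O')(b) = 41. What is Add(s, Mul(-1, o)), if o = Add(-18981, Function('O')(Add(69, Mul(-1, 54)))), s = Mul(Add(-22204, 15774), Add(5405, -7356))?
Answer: 12563870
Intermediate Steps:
s = 12544930 (s = Mul(-6430, -1951) = 12544930)
o = -18940 (o = Add(-18981, 41) = -18940)
Add(s, Mul(-1, o)) = Add(12544930, Mul(-1, -18940)) = Add(12544930, 18940) = 12563870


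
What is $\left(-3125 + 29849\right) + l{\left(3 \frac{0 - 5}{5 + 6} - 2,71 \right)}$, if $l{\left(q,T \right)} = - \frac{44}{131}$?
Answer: $\frac{3500800}{131} \approx 26724.0$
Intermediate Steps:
$l{\left(q,T \right)} = - \frac{44}{131}$ ($l{\left(q,T \right)} = \left(-44\right) \frac{1}{131} = - \frac{44}{131}$)
$\left(-3125 + 29849\right) + l{\left(3 \frac{0 - 5}{5 + 6} - 2,71 \right)} = \left(-3125 + 29849\right) - \frac{44}{131} = 26724 - \frac{44}{131} = \frac{3500800}{131}$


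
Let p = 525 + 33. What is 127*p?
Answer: 70866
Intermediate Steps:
p = 558
127*p = 127*558 = 70866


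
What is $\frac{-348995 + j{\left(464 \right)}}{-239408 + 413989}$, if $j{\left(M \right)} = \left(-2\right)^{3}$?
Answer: $- \frac{349003}{174581} \approx -1.9991$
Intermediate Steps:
$j{\left(M \right)} = -8$
$\frac{-348995 + j{\left(464 \right)}}{-239408 + 413989} = \frac{-348995 - 8}{-239408 + 413989} = - \frac{349003}{174581}$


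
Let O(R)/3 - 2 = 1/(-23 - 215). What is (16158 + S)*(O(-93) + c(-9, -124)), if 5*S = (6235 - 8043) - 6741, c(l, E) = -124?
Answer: -2029032967/1190 ≈ -1.7051e+6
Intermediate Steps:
O(R) = 1425/238 (O(R) = 6 + 3/(-23 - 215) = 6 + 3/(-238) = 6 + 3*(-1/238) = 6 - 3/238 = 1425/238)
S = -8549/5 (S = ((6235 - 8043) - 6741)/5 = (-1808 - 6741)/5 = (⅕)*(-8549) = -8549/5 ≈ -1709.8)
(16158 + S)*(O(-93) + c(-9, -124)) = (16158 - 8549/5)*(1425/238 - 124) = (72241/5)*(-28087/238) = -2029032967/1190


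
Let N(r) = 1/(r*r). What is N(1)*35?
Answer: 35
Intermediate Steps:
N(r) = r**(-2) (N(r) = 1/(r**2) = r**(-2))
N(1)*35 = 35/1**2 = 1*35 = 35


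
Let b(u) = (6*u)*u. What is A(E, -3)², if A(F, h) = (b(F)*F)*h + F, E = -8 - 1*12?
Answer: 20730240400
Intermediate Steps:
E = -20 (E = -8 - 12 = -20)
b(u) = 6*u²
A(F, h) = F + 6*h*F³ (A(F, h) = ((6*F²)*F)*h + F = (6*F³)*h + F = 6*h*F³ + F = F + 6*h*F³)
A(E, -3)² = (-20 + 6*(-3)*(-20)³)² = (-20 + 6*(-3)*(-8000))² = (-20 + 144000)² = 143980² = 20730240400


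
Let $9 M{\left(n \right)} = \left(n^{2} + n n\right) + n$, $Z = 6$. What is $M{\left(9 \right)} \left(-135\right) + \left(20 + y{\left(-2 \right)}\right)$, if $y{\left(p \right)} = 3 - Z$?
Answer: $-2548$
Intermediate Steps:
$y{\left(p \right)} = -3$ ($y{\left(p \right)} = 3 - 6 = -3$)
$M{\left(n \right)} = \frac{n}{9} + \frac{2 n^{2}}{9}$ ($M{\left(n \right)} = \frac{\left(n^{2} + n n\right) + n}{9} = \frac{\left(n^{2} + n^{2}\right) + n}{9} = \frac{2 n^{2} + n}{9} = \frac{n + 2 n^{2}}{9} = \frac{n}{9} + \frac{2 n^{2}}{9}$)
$M{\left(9 \right)} \left(-135\right) + \left(20 + y{\left(-2 \right)}\right) = \frac{1}{9} \cdot 9 \left(1 + 2 \cdot 9\right) \left(-135\right) + \left(20 - 3\right) = \frac{1}{9} \cdot 9 \left(1 + 18\right) \left(-135\right) + 17 = \frac{1}{9} \cdot 9 \cdot 19 \left(-135\right) + 17 = 19 \left(-135\right) + 17 = -2565 + 17 = -2548$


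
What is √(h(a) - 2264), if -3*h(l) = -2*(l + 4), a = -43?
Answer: I*√2290 ≈ 47.854*I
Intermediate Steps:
h(l) = 8/3 + 2*l/3 (h(l) = -(-2)*(l + 4)/3 = -(-2)*(4 + l)/3 = -(-8 - 2*l)/3 = 8/3 + 2*l/3)
√(h(a) - 2264) = √((8/3 + (⅔)*(-43)) - 2264) = √((8/3 - 86/3) - 2264) = √(-26 - 2264) = √(-2290) = I*√2290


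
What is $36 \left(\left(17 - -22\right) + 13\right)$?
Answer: $1872$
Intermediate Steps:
$36 \left(\left(17 - -22\right) + 13\right) = 36 \left(\left(17 + 22\right) + 13\right) = 36 \left(39 + 13\right) = 36 \cdot 52 = 1872$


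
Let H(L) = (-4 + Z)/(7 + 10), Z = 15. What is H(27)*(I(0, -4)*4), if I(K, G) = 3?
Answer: 132/17 ≈ 7.7647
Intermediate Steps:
H(L) = 11/17 (H(L) = (-4 + 15)/(7 + 10) = 11/17)
H(27)*(I(0, -4)*4) = 11*(3*4)/17 = (11/17)*12 = 132/17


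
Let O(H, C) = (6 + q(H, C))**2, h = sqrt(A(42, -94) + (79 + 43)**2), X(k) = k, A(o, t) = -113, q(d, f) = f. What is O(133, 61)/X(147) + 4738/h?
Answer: 4489/147 + 4738*sqrt(14771)/14771 ≈ 69.522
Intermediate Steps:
h = sqrt(14771) (h = sqrt(-113 + (79 + 43)**2) = sqrt(-113 + 122**2) = sqrt(-113 + 14884) = sqrt(14771) ≈ 121.54)
O(H, C) = (6 + C)**2
O(133, 61)/X(147) + 4738/h = (6 + 61)**2/147 + 4738/(sqrt(14771)) = 67**2*(1/147) + 4738*(sqrt(14771)/14771) = 4489*(1/147) + 4738*sqrt(14771)/14771 = 4489/147 + 4738*sqrt(14771)/14771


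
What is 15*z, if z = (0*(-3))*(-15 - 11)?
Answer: 0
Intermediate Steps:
z = 0 (z = 0*(-26) = 0)
15*z = 15*0 = 0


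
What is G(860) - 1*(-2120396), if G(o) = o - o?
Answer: 2120396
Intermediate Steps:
G(o) = 0
G(860) - 1*(-2120396) = 0 - 1*(-2120396) = 0 + 2120396 = 2120396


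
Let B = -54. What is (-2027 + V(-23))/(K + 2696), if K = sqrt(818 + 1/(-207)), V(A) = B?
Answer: -1161347832/1504392787 + 31215*sqrt(155779)/1504392787 ≈ -0.76378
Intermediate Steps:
V(A) = -54
K = 5*sqrt(155779)/69 (K = sqrt(818 - 1/207) = sqrt(169325/207) = 5*sqrt(155779)/69 ≈ 28.601)
(-2027 + V(-23))/(K + 2696) = (-2027 - 54)/(5*sqrt(155779)/69 + 2696) = -2081/(2696 + 5*sqrt(155779)/69)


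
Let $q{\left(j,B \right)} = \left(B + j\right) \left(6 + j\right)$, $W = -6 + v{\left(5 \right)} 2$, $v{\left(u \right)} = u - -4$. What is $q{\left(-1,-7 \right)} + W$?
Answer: $-28$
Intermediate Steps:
$v{\left(u \right)} = 4 + u$ ($v{\left(u \right)} = u + 4 = 4 + u$)
$W = 12$ ($W = -6 + \left(4 + 5\right) 2 = -6 + 9 \cdot 2 = -6 + 18 = 12$)
$q{\left(j,B \right)} = \left(6 + j\right) \left(B + j\right)$
$q{\left(-1,-7 \right)} + W = \left(\left(-1\right)^{2} + 6 \left(-7\right) + 6 \left(-1\right) - -7\right) + 12 = \left(1 - 42 - 6 + 7\right) + 12 = -40 + 12 = -28$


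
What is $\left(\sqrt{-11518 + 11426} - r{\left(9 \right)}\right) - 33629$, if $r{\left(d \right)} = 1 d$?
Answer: $-33638 + 2 i \sqrt{23} \approx -33638.0 + 9.5917 i$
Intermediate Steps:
$r{\left(d \right)} = d$
$\left(\sqrt{-11518 + 11426} - r{\left(9 \right)}\right) - 33629 = \left(\sqrt{-11518 + 11426} - 9\right) - 33629 = \left(\sqrt{-92} - 9\right) - 33629 = \left(2 i \sqrt{23} - 9\right) - 33629 = \left(-9 + 2 i \sqrt{23}\right) - 33629 = -33638 + 2 i \sqrt{23}$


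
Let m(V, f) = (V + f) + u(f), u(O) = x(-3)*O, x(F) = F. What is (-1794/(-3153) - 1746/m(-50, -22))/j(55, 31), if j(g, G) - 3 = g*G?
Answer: 43777/256444 ≈ 0.17071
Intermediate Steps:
j(g, G) = 3 + G*g (j(g, G) = 3 + g*G = 3 + G*g)
u(O) = -3*O
m(V, f) = V - 2*f (m(V, f) = (V + f) - 3*f = V - 2*f)
(-1794/(-3153) - 1746/m(-50, -22))/j(55, 31) = (-1794/(-3153) - 1746/(-50 - 2*(-22)))/(3 + 31*55) = (-1794*(-1/3153) - 1746/(-50 + 44))/(3 + 1705) = (598/1051 - 1746/(-6))/1708 = (598/1051 - 1746*(-⅙))*(1/1708) = (598/1051 + 291)*(1/1708) = (306439/1051)*(1/1708) = 43777/256444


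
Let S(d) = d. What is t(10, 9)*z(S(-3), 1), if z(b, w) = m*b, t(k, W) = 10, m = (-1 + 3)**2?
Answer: -120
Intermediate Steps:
m = 4 (m = 2**2 = 4)
z(b, w) = 4*b
t(10, 9)*z(S(-3), 1) = 10*(4*(-3)) = 10*(-12) = -120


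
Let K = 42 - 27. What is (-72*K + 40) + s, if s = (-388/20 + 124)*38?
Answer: 14674/5 ≈ 2934.8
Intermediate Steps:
K = 15
s = 19874/5 (s = (-388*1/20 + 124)*38 = (-97/5 + 124)*38 = (523/5)*38 = 19874/5 ≈ 3974.8)
(-72*K + 40) + s = (-72*15 + 40) + 19874/5 = (-1080 + 40) + 19874/5 = -1040 + 19874/5 = 14674/5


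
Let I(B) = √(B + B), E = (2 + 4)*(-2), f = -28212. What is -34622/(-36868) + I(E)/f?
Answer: 17311/18434 - I*√6/14106 ≈ 0.93908 - 0.00017365*I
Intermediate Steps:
E = -12 (E = 6*(-2) = -12)
I(B) = √2*√B (I(B) = √(2*B) = √2*√B)
-34622/(-36868) + I(E)/f = -34622/(-36868) + (√2*√(-12))/(-28212) = -34622*(-1/36868) + (√2*(2*I*√3))*(-1/28212) = 17311/18434 + (2*I*√6)*(-1/28212) = 17311/18434 - I*√6/14106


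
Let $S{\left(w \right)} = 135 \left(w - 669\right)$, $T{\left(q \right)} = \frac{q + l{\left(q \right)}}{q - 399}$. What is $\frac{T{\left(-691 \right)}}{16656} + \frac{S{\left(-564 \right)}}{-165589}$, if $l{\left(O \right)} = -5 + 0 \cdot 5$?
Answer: $\frac{125921351381}{125261454940} \approx 1.0053$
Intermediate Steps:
$l{\left(O \right)} = -5$ ($l{\left(O \right)} = -5 + 0 = -5$)
$T{\left(q \right)} = \frac{-5 + q}{-399 + q}$ ($T{\left(q \right)} = \frac{q - 5}{q - 399} = \frac{-5 + q}{-399 + q}$)
$S{\left(w \right)} = -90315 + 135 w$ ($S{\left(w \right)} = 135 \left(-669 + w\right) = -90315 + 135 w$)
$\frac{T{\left(-691 \right)}}{16656} + \frac{S{\left(-564 \right)}}{-165589} = \frac{\frac{1}{-399 - 691} \left(-5 - 691\right)}{16656} + \frac{-90315 + 135 \left(-564\right)}{-165589} = \frac{1}{-1090} \left(-696\right) \frac{1}{16656} + \left(-90315 - 76140\right) \left(- \frac{1}{165589}\right) = \left(- \frac{1}{1090}\right) \left(-696\right) \frac{1}{16656} - - \frac{166455}{165589} = \frac{348}{545} \cdot \frac{1}{16656} + \frac{166455}{165589} = \frac{29}{756460} + \frac{166455}{165589} = \frac{125921351381}{125261454940}$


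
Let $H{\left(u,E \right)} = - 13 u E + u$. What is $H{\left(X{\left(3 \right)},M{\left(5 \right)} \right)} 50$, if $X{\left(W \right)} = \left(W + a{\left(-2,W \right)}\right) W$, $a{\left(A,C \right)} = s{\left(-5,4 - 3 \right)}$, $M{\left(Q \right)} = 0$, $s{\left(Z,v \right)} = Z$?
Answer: $-300$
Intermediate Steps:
$a{\left(A,C \right)} = -5$
$X{\left(W \right)} = W \left(-5 + W\right)$ ($X{\left(W \right)} = \left(W - 5\right) W = \left(-5 + W\right) W = W \left(-5 + W\right)$)
$H{\left(u,E \right)} = u - 13 E u$ ($H{\left(u,E \right)} = - 13 E u + u = u - 13 E u$)
$H{\left(X{\left(3 \right)},M{\left(5 \right)} \right)} 50 = 3 \left(-5 + 3\right) \left(1 - 0\right) 50 = 3 \left(-2\right) \left(1 + 0\right) 50 = \left(-6\right) 1 \cdot 50 = \left(-6\right) 50 = -300$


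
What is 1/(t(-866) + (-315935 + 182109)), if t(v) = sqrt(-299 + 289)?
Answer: -66913/8954699143 - I*sqrt(10)/17909398286 ≈ -7.4724e-6 - 1.7657e-10*I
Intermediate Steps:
t(v) = I*sqrt(10) (t(v) = sqrt(-10) = I*sqrt(10))
1/(t(-866) + (-315935 + 182109)) = 1/(I*sqrt(10) + (-315935 + 182109)) = 1/(I*sqrt(10) - 133826) = 1/(-133826 + I*sqrt(10))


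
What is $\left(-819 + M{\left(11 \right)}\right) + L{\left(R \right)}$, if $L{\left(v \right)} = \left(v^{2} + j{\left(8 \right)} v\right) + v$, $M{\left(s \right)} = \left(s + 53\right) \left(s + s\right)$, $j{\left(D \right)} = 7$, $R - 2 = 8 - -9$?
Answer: $1102$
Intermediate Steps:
$R = 19$ ($R = 2 + \left(8 - -9\right) = 2 + \left(8 + 9\right) = 2 + 17 = 19$)
$M{\left(s \right)} = 2 s \left(53 + s\right)$ ($M{\left(s \right)} = \left(53 + s\right) 2 s = 2 s \left(53 + s\right)$)
$L{\left(v \right)} = v^{2} + 8 v$ ($L{\left(v \right)} = \left(v^{2} + 7 v\right) + v = v^{2} + 8 v$)
$\left(-819 + M{\left(11 \right)}\right) + L{\left(R \right)} = \left(-819 + 2 \cdot 11 \left(53 + 11\right)\right) + 19 \left(8 + 19\right) = \left(-819 + 2 \cdot 11 \cdot 64\right) + 19 \cdot 27 = \left(-819 + 1408\right) + 513 = 589 + 513 = 1102$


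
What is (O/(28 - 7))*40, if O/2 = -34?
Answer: -2720/21 ≈ -129.52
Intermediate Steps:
O = -68 (O = 2*(-34) = -68)
(O/(28 - 7))*40 = -68/(28 - 7)*40 = -68/21*40 = -2720/21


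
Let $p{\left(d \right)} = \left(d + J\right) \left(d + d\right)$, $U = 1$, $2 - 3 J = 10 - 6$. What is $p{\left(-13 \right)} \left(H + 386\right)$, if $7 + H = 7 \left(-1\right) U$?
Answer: $132184$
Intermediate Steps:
$J = - \frac{2}{3}$ ($J = \frac{2}{3} - \frac{10 - 6}{3} = \frac{2}{3} - \frac{4}{3} = - \frac{2}{3} \approx -0.66667$)
$p{\left(d \right)} = 2 d \left(- \frac{2}{3} + d\right)$ ($p{\left(d \right)} = \left(d - \frac{2}{3}\right) \left(d + d\right) = \left(- \frac{2}{3} + d\right) 2 d = 2 d \left(- \frac{2}{3} + d\right)$)
$H = -14$ ($H = -7 + 7 \left(-1\right) 1 = -7 - 7 = -14$)
$p{\left(-13 \right)} \left(H + 386\right) = \frac{2}{3} \left(-13\right) \left(-2 + 3 \left(-13\right)\right) \left(-14 + 386\right) = \frac{2}{3} \left(-13\right) \left(-2 - 39\right) 372 = \frac{2}{3} \left(-13\right) \left(-41\right) 372 = \frac{1066}{3} \cdot 372 = 132184$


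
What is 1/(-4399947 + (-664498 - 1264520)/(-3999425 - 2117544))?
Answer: -6116969/26914337471625 ≈ -2.2728e-7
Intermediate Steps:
1/(-4399947 + (-664498 - 1264520)/(-3999425 - 2117544)) = 1/(-4399947 - 1929018/(-6116969)) = 1/(-4399947 - 1929018*(-1/6116969)) = 1/(-4399947 + 1929018/6116969) = 1/(-26914337471625/6116969) = -6116969/26914337471625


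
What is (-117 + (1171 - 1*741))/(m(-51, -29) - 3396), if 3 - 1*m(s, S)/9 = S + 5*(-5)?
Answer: -313/2883 ≈ -0.10857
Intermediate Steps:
m(s, S) = 252 - 9*S (m(s, S) = 27 - 9*(S + 5*(-5)) = 27 - 9*(S - 25) = 27 - 9*(-25 + S) = 27 + (225 - 9*S) = 252 - 9*S)
(-117 + (1171 - 1*741))/(m(-51, -29) - 3396) = (-117 + (1171 - 1*741))/((252 - 9*(-29)) - 3396) = (-117 + (1171 - 741))/((252 + 261) - 3396) = (-117 + 430)/(513 - 3396) = 313/(-2883) = 313*(-1/2883) = -313/2883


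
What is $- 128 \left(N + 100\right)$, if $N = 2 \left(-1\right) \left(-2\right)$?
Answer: $-13312$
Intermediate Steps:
$N = 4$ ($N = \left(-2\right) \left(-2\right) = 4$)
$- 128 \left(N + 100\right) = - 128 \left(4 + 100\right) = \left(-128\right) 104 = -13312$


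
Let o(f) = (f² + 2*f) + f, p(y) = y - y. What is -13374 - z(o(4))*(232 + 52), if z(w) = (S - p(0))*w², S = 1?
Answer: -236030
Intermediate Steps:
p(y) = 0
o(f) = f² + 3*f
z(w) = w² (z(w) = (1 - 1*0)*w² = (1 + 0)*w² = 1*w² = w²)
-13374 - z(o(4))*(232 + 52) = -13374 - (4*(3 + 4))²*(232 + 52) = -13374 - (4*7)²*284 = -13374 - 28²*284 = -13374 - 784*284 = -13374 - 1*222656 = -13374 - 222656 = -236030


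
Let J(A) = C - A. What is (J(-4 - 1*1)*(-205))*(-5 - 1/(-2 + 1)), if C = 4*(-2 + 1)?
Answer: 820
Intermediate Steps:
C = -4 (C = 4*(-1) = -4)
J(A) = -4 - A
(J(-4 - 1*1)*(-205))*(-5 - 1/(-2 + 1)) = ((-4 - (-4 - 1*1))*(-205))*(-5 - 1/(-2 + 1)) = ((-4 - (-4 - 1))*(-205))*(-5 - 1/(-1)) = ((-4 - 1*(-5))*(-205))*(-5 - 1*(-1)) = ((-4 + 5)*(-205))*(-5 + 1) = (1*(-205))*(-4) = -205*(-4) = 820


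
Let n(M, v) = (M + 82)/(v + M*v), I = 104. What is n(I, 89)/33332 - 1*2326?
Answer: -120753336309/51914590 ≈ -2326.0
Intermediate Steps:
n(M, v) = (82 + M)/(v + M*v)
n(I, 89)/33332 - 1*2326 = ((82 + 104)/(89*(1 + 104)))/33332 - 1*2326 = ((1/89)*186/105)*(1/33332) - 2326 = ((1/89)*(1/105)*186)*(1/33332) - 2326 = (62/3115)*(1/33332) - 2326 = 31/51914590 - 2326 = -120753336309/51914590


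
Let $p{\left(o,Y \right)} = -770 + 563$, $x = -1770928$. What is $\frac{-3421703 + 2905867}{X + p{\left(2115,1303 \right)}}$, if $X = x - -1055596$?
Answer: $\frac{515836}{715539} \approx 0.72091$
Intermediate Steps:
$X = -715332$ ($X = -1770928 - -1055596 = -1770928 + 1055596 = -715332$)
$p{\left(o,Y \right)} = -207$
$\frac{-3421703 + 2905867}{X + p{\left(2115,1303 \right)}} = \frac{-3421703 + 2905867}{-715332 - 207} = - \frac{515836}{-715539} = \left(-515836\right) \left(- \frac{1}{715539}\right) = \frac{515836}{715539}$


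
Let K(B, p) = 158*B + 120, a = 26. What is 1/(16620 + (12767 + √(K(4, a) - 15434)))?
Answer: 29387/863610451 - I*√14682/863610451 ≈ 3.4028e-5 - 1.4031e-7*I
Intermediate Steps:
K(B, p) = 120 + 158*B
1/(16620 + (12767 + √(K(4, a) - 15434))) = 1/(16620 + (12767 + √((120 + 158*4) - 15434))) = 1/(16620 + (12767 + √((120 + 632) - 15434))) = 1/(16620 + (12767 + √(752 - 15434))) = 1/(16620 + (12767 + √(-14682))) = 1/(16620 + (12767 + I*√14682)) = 1/(29387 + I*√14682)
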